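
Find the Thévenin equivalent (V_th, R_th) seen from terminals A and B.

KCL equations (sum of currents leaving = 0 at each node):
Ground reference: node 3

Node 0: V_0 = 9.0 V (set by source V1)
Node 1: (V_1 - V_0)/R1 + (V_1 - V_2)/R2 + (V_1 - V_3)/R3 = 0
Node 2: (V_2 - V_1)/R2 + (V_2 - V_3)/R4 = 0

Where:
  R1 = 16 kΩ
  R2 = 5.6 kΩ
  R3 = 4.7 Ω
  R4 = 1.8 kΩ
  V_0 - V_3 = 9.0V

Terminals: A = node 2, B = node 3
Step 1 — V_th is the open-circuit voltage V_A - V_B (nothing connected across the terminals).
Nodal analysis, taking node 3 as the 0 V reference.
Source V1 fixes V_0 = 9 V.
KCL at each unknown node (sum of currents leaving = 0; resistances in Ω):
  Node 1: (V_1 - 9)/16000 + (V_1 - V_2)/5600 + (V_1 - 0)/4.7 = 0
  Node 2: (V_2 - V_1)/5600 + (V_2 - 0)/1800 = 0
Collecting terms (coefficients in siemens):
  0.213·V_1 - 0.0001786·V_2 = 0.0005625
  0.0007341·V_2 - 0.0001786·V_1 = 0
Determinant D = (0.213)(0.0007341) - (-0.0001786)(-0.0001786) = 0.0001563
V_1 = [(0.0005625)(0.0007341) - (-0.0001786)(0)]/D = 0.002641 V
V_2 = [(0.213)(0) - (0.0005625)(-0.0001786)]/D = 0.0006425 V
V_th = V_2 - V_3 = 0.0006425 - 0 = 0.0006425 V
Step 2 — R_th: zero the source — replace V1 by a short circuit (node 3 merges into node 0) — and find the resistance seen between A (node 2) and B (node 0).
Reduce the network between node 2 (A) and node 0 (B) by series/parallel combination:
  Rp1 = R1 ‖ R3 (parallel, both between nodes 0 and 1) = 1/(1/16000 + 1/4.7) = 4.699 Ω
  Rs1 = R2 + Rp1 (series, joined only at node 1) = 5600 + 4.699 = 5605 Ω
  Rp2 = R4 ‖ Rs1 (parallel, both between nodes 0 and 2) = 1/(1/1800 + 1/5605) = 1362 Ω
R_th = 1.362 kΩ

Final answer: V_th = 0.0006425 V, R_th = 1.362 kΩ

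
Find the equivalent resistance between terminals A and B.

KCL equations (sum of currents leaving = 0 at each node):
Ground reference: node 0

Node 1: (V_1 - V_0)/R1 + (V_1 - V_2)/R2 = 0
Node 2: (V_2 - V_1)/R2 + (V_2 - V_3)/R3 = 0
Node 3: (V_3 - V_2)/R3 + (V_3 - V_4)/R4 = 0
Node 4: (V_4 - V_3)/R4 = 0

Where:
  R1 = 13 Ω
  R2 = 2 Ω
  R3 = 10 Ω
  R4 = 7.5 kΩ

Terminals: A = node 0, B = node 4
Reduce the network between node 0 (A) and node 4 (B) by series/parallel combination:
  Rs1 = R1 + R2 (series, joined only at node 1) = 13 + 2 = 15 Ω
  Rs2 = R3 + Rs1 (series, joined only at node 2) = 10 + 15 = 25 Ω
  Rs3 = R4 + Rs2 (series, joined only at node 3) = 7500 + 25 = 7525 Ω
R_eq = 7.525 kΩ

Final answer: 7.525 kΩ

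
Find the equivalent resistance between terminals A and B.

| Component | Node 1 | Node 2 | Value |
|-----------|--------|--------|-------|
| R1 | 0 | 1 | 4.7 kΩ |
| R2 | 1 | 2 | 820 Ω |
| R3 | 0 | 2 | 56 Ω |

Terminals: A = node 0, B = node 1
Reduce the network between node 0 (A) and node 1 (B) by series/parallel combination:
  Rs1 = R3 + R2 (series, joined only at node 2) = 56 + 820 = 876 Ω
  Rp1 = R1 ‖ Rs1 (parallel, both between nodes 0 and 1) = 1/(1/4700 + 1/876) = 738.4 Ω
R_eq = 738.4 Ω

Final answer: 738.4 Ω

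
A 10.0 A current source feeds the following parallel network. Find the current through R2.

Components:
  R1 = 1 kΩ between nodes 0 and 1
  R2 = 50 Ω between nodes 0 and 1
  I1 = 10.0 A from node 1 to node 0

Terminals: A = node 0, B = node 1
All resistors sit directly between nodes 0 and 1, so they are in parallel and share one voltage V; the full source current 10 A splits among them.
1/R_par = 1/1000 + 1/50 = 0.021 S  =>  R_par = 47.62 Ω
V = I × R_par = 10 × 47.62 = 476.2 V
I_R2 = V/R2 = 476.2/50 = 9.524 A

Final answer: 9.524 A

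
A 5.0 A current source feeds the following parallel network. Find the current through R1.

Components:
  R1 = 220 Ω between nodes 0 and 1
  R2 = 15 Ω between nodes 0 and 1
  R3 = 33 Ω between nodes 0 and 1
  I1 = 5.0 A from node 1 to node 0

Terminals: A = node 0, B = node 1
All resistors sit directly between nodes 0 and 1, so they are in parallel and share one voltage V; the full source current 5 A splits among them.
1/R_par = 1/220 + 1/15 + 1/33 = 0.1015 S  =>  R_par = 9.851 Ω
V = I × R_par = 5 × 9.851 = 49.25 V
I_R1 = V/R1 = 49.25/220 = 0.2239 A

Final answer: 0.2239 A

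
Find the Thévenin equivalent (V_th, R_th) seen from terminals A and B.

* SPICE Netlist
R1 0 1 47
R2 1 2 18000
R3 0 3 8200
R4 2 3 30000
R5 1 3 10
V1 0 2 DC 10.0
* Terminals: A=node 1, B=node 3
Step 1 — V_th is the open-circuit voltage V_A - V_B (nothing connected across the terminals).
Nodal analysis, taking node 2 as the 0 V reference.
Source V1 fixes V_0 = 10 V.
KCL at each unknown node (sum of currents leaving = 0; resistances in Ω):
  Node 1: (V_1 - 10)/47 + (V_1 - 0)/18000 + (V_1 - V_3)/10 = 0
  Node 3: (V_3 - 10)/8200 + (V_3 - 0)/30000 + (V_3 - V_1)/10 = 0
Collecting terms (coefficients in siemens):
  0.1213·V_1 - 0.1·V_3 = 0.2128
  0.1002·V_3 - 0.1·V_1 = 0.00122
Determinant D = (0.1213)(0.1002) - (-0.1)(-0.1) = 0.002152
V_1 = [(0.2128)(0.1002) - (-0.1)(0.00122)]/D = 9.959 V
V_3 = [(0.1213)(0.00122) - (0.2128)(-0.1)]/D = 9.955 V
V_th = V_1 - V_3 = 9.959 - 9.955 = 0.003264 V
Step 2 — R_th: zero the source — replace V1 by a short circuit (node 2 merges into node 0) — and find the resistance seen between A (node 1) and B (node 3).
Reduce the network between node 1 (A) and node 3 (B) by series/parallel combination:
  Rp1 = R1 ‖ R2 (parallel, both between nodes 0 and 1) = 1/(1/47 + 1/18000) = 46.88 Ω
  Rp2 = R3 ‖ R4 (parallel, both between nodes 0 and 3) = 1/(1/8200 + 1/30000) = 6440 Ω
  Rs1 = Rp1 + Rp2 (series, joined only at node 0) = 46.88 + 6440 = 6487 Ω
  Rp3 = R5 ‖ Rs1 (parallel, both between nodes 1 and 3) = 1/(1/10 + 1/6487) = 9.985 Ω
R_th = 9.985 Ω

Final answer: V_th = 0.003264 V, R_th = 9.985 Ω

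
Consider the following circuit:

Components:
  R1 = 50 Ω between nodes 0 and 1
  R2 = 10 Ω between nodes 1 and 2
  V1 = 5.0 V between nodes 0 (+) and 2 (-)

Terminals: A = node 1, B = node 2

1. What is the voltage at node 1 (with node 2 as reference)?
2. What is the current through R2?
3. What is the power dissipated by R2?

Nodal analysis, taking node 2 as the 0 V reference.
Source V1 fixes V_0 = 5 V.
KCL at each unknown node (sum of currents leaving = 0; resistances in Ω):
  Node 1: (V_1 - 5)/50 + (V_1 - 0)/10 = 0
Collecting terms: 0.12 × V_1 = 0.1  =>  V_1 = 0.8333 V
Part 1:
  Read off the nodal solution: V_1 = 0.8333 V
Part 2:
  I_R2 = (V_1 - V_2)/R2 = (0.8333 - 0)/10 = 0.08333 A
  Magnitude: I_R2 = 0.08333 A
Part 3:
  I_R2 = (V_1 - V_2)/R2 = (0.8333 - 0)/10 = 0.08333 A
  P_R2 = I_R2² × R2 = (0.08333)² × 10 = 0.06944 W

Final answers:
1. V_1 = 0.8333 V
2. I_R2 = 0.08333 A
3. P_R2 = 0.06944 W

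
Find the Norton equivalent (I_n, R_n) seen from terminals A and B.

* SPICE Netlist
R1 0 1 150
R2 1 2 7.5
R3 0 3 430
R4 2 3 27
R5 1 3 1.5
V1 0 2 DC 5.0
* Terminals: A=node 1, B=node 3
Find the Thévenin equivalent first; then I_n = V_th/R_th and R_n = R_th.
Step 1 — V_th is the open-circuit voltage V_A - V_B (nothing connected across the terminals).
Nodal analysis, taking node 2 as the 0 V reference.
Source V1 fixes V_0 = 5 V.
KCL at each unknown node (sum of currents leaving = 0; resistances in Ω):
  Node 1: (V_1 - 5)/150 + (V_1 - 0)/7.5 + (V_1 - V_3)/1.5 = 0
  Node 3: (V_3 - 5)/430 + (V_3 - 0)/27 + (V_3 - V_1)/1.5 = 0
Collecting terms (coefficients in siemens):
  0.8067·V_1 - 0.6667·V_3 = 0.03333
  0.706·V_3 - 0.6667·V_1 = 0.01163
Determinant D = (0.8067)(0.706) - (-0.6667)(-0.6667) = 0.1251
V_1 = [(0.03333)(0.706) - (-0.6667)(0.01163)]/D = 0.2501 V
V_3 = [(0.8067)(0.01163) - (0.03333)(-0.6667)]/D = 0.2526 V
V_th = V_1 - V_3 = 0.2501 - 0.2526 = -0.002525 V
Step 2 — R_th: zero the source — replace V1 by a short circuit (node 2 merges into node 0) — and find the resistance seen between A (node 1) and B (node 3).
Reduce the network between node 1 (A) and node 3 (B) by series/parallel combination:
  Rp1 = R1 ‖ R2 (parallel, both between nodes 0 and 1) = 1/(1/150 + 1/7.5) = 7.143 Ω
  Rp2 = R3 ‖ R4 (parallel, both between nodes 0 and 3) = 1/(1/430 + 1/27) = 25.4 Ω
  Rs1 = Rp1 + Rp2 (series, joined only at node 0) = 7.143 + 25.4 = 32.55 Ω
  Rp3 = R5 ‖ Rs1 (parallel, both between nodes 1 and 3) = 1/(1/1.5 + 1/32.55) = 1.434 Ω
R_th = 1.434 Ω
I_n = V_th/R_th = -0.002525/1.434 = -0.001761 A, and R_n = R_th = 1.434 Ω

Final answer: I_n = -0.001761 A, R_n = 1.434 Ω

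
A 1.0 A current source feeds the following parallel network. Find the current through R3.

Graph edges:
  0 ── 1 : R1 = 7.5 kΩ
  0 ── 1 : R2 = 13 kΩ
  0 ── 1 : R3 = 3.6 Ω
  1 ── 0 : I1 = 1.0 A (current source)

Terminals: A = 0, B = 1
All resistors sit directly between nodes 0 and 1, so they are in parallel and share one voltage V; the full source current 1 A splits among them.
1/R_par = 1/7500 + 1/13000 + 1/3.6 = 0.278 S  =>  R_par = 3.597 Ω
V = I × R_par = 1 × 3.597 = 3.597 V
I_R3 = V/R3 = 3.597/3.6 = 0.9992 A

Final answer: 0.9992 A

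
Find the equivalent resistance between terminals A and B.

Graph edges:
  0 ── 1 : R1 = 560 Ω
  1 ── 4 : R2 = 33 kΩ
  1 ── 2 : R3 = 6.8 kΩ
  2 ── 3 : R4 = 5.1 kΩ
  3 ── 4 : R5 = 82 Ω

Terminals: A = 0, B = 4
Reduce the network between node 0 (A) and node 4 (B) by series/parallel combination:
  Rs1 = R3 + R4 (series, joined only at node 2) = 6800 + 5100 = 11900 Ω
  Rs2 = R5 + Rs1 (series, joined only at node 3) = 82 + 11900 = 11980 Ω
  Rp1 = R2 ‖ Rs2 (parallel, both between nodes 1 and 4) = 1/(1/33000 + 1/11980) = 8790 Ω
  Rs3 = R1 + Rp1 (series, joined only at node 1) = 560 + 8790 = 9350 Ω
R_eq = 9.35 kΩ

Final answer: 9.35 kΩ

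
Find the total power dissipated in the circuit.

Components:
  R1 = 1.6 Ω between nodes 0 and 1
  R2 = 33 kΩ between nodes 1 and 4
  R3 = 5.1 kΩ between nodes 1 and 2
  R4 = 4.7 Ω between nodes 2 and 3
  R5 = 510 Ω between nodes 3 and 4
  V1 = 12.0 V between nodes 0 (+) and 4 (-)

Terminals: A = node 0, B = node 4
Nodal analysis, taking node 4 as the 0 V reference.
Source V1 fixes V_0 = 12 V.
KCL at each unknown node (sum of currents leaving = 0; resistances in Ω):
  Node 1: (V_1 - 12)/1.6 + (V_1 - 0)/33000 + (V_1 - V_2)/5100 = 0
  Node 2: (V_2 - V_1)/5100 + (V_2 - V_3)/4.7 = 0
  Node 3: (V_3 - V_2)/4.7 + (V_3 - 0)/510 = 0
Collecting terms (coefficients in siemens):
  0.6252·V_1 - 0.0001961·V_2 = 7.5
  0.213·V_2 - 0.0001961·V_1 - 0.2128·V_3 = 0
  0.2147·V_3 - 0.2128·V_2 = 0
Solving these 3 simultaneous equations (Gaussian elimination) gives:
  V_1 = 12 V, V_2 = 1.1 V, V_3 = 1.09 V
Power in each resistor, P = (ΔV)²/R:
  P_R1 = (12 - 12)²/1.6 = 0.00001 W
  P_R2 = (12 - 0)²/33000 = 0.004361 W
  P_R3 = (12 - 1.1)²/5100 = 0.02328 W
  P_R4 = (1.1 - 1.09)²/4.7 = 0.00002145 W
  P_R5 = (1.09 - 0)²/510 = 0.002328 W
P_total = P_R1 + P_R2 + P_R3 + P_R4 + P_R5 = 0.03 W

Final answer: 0.03 W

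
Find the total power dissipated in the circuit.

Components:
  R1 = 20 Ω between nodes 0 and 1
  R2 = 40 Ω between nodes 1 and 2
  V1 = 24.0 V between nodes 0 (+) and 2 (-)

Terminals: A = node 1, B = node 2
Nodal analysis, taking node 2 as the 0 V reference.
Source V1 fixes V_0 = 24 V.
KCL at each unknown node (sum of currents leaving = 0; resistances in Ω):
  Node 1: (V_1 - 24)/20 + (V_1 - 0)/40 = 0
Collecting terms: 0.075 × V_1 = 1.2  =>  V_1 = 16 V
Power in each resistor, P = (ΔV)²/R:
  P_R1 = (24 - 16)²/20 = 3.2 W
  P_R2 = (16 - 0)²/40 = 6.4 W
P_total = P_R1 + P_R2 = 9.6 W

Final answer: 9.6 W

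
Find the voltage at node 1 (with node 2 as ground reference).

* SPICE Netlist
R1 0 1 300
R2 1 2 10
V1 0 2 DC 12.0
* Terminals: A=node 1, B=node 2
Nodal analysis, taking node 2 as the 0 V reference.
Source V1 fixes V_0 = 12 V.
KCL at each unknown node (sum of currents leaving = 0; resistances in Ω):
  Node 1: (V_1 - 12)/300 + (V_1 - 0)/10 = 0
Collecting terms: 0.1033 × V_1 = 0.04  =>  V_1 = 0.3871 V
The requested potential is V_1 = 0.3871 V.

Final answer: V_1 = 0.3871 V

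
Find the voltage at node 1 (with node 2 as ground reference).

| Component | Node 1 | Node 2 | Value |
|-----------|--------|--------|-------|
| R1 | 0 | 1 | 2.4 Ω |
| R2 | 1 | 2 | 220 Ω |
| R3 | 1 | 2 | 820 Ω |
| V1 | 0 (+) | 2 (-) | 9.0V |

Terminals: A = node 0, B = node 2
Nodal analysis, taking node 2 as the 0 V reference.
Source V1 fixes V_0 = 9 V.
KCL at each unknown node (sum of currents leaving = 0; resistances in Ω):
  Node 1: (V_1 - 9)/2.4 + (V_1 - 0)/220 + (V_1 - 0)/820 = 0
Collecting terms: 0.4224 × V_1 = 3.75  =>  V_1 = 8.877 V
The requested potential is V_1 = 8.877 V.

Final answer: V_1 = 8.877 V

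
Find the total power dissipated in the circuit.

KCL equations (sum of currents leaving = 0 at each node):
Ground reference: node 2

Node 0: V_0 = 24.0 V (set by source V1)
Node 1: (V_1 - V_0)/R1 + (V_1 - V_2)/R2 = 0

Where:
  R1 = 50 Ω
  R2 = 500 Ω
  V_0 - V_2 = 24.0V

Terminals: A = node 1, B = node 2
Nodal analysis, taking node 2 as the 0 V reference.
Source V1 fixes V_0 = 24 V.
KCL at each unknown node (sum of currents leaving = 0; resistances in Ω):
  Node 1: (V_1 - 24)/50 + (V_1 - 0)/500 = 0
Collecting terms: 0.022 × V_1 = 0.48  =>  V_1 = 21.82 V
Power in each resistor, P = (ΔV)²/R:
  P_R1 = (24 - 21.82)²/50 = 0.09521 W
  P_R2 = (21.82 - 0)²/500 = 0.9521 W
P_total = P_R1 + P_R2 = 1.047 W

Final answer: 1.047 W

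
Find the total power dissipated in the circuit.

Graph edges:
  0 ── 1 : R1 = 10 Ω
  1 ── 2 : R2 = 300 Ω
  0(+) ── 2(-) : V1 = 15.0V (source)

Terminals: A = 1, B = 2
Nodal analysis, taking node 2 as the 0 V reference.
Source V1 fixes V_0 = 15 V.
KCL at each unknown node (sum of currents leaving = 0; resistances in Ω):
  Node 1: (V_1 - 15)/10 + (V_1 - 0)/300 = 0
Collecting terms: 0.1033 × V_1 = 1.5  =>  V_1 = 14.52 V
Power in each resistor, P = (ΔV)²/R:
  P_R1 = (15 - 14.52)²/10 = 0.02341 W
  P_R2 = (14.52 - 0)²/300 = 0.7024 W
P_total = P_R1 + P_R2 = 0.7258 W

Final answer: 0.7258 W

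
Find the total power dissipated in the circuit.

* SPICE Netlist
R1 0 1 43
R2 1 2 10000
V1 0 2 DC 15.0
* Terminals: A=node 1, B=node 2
Nodal analysis, taking node 2 as the 0 V reference.
Source V1 fixes V_0 = 15 V.
KCL at each unknown node (sum of currents leaving = 0; resistances in Ω):
  Node 1: (V_1 - 15)/43 + (V_1 - 0)/10000 = 0
Collecting terms: 0.02336 × V_1 = 0.3488  =>  V_1 = 14.94 V
Power in each resistor, P = (ΔV)²/R:
  P_R1 = (15 - 14.94)²/43 = 0.00009592 W
  P_R2 = (14.94 - 0)²/10000 = 0.02231 W
P_total = P_R1 + P_R2 = 0.0224 W

Final answer: 0.0224 W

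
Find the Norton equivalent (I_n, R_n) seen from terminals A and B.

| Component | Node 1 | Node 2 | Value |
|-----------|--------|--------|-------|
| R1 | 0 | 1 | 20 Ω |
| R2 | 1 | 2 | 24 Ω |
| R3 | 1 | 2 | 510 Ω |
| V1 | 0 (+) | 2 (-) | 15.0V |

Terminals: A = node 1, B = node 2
Find the Thévenin equivalent first; then I_n = V_th/R_th and R_n = R_th.
Step 1 — V_th is the open-circuit voltage V_A - V_B (nothing connected across the terminals).
Nodal analysis, taking node 2 as the 0 V reference.
Source V1 fixes V_0 = 15 V.
KCL at each unknown node (sum of currents leaving = 0; resistances in Ω):
  Node 1: (V_1 - 15)/20 + (V_1 - 0)/24 + (V_1 - 0)/510 = 0
Collecting terms: 0.09363 × V_1 = 0.75  =>  V_1 = 8.01 V
V_th = V_1 - V_2 = 8.01 - 0 = 8.01 V
Step 2 — R_th: zero the source — replace V1 by a short circuit (node 2 merges into node 0) — and find the resistance seen between A (node 1) and B (node 0).
Reduce the network between node 1 (A) and node 0 (B) by series/parallel combination:
  Rp1 = R1 ‖ R2 ‖ R3 (parallel, all between nodes 0 and 1) = 1/(1/20 + 1/24 + 1/510) = 10.68 Ω
R_th = 10.68 Ω
I_n = V_th/R_th = 8.01/10.68 = 0.75 A, and R_n = R_th = 10.68 Ω

Final answer: I_n = 0.75 A, R_n = 10.68 Ω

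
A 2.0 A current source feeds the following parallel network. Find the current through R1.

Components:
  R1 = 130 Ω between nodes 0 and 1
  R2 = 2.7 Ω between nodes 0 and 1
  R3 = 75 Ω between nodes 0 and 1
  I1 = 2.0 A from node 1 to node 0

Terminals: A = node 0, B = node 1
All resistors sit directly between nodes 0 and 1, so they are in parallel and share one voltage V; the full source current 2 A splits among them.
1/R_par = 1/130 + 1/2.7 + 1/75 = 0.3914 S  =>  R_par = 2.555 Ω
V = I × R_par = 2 × 2.555 = 5.11 V
I_R1 = V/R1 = 5.11/130 = 0.03931 A

Final answer: 0.03931 A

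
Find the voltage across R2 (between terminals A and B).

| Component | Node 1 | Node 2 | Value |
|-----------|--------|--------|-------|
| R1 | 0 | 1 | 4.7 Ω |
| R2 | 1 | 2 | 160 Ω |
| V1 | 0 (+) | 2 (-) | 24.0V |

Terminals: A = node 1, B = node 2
R1 and R2 are in series across V1 (node 0 → node 1 → node 2), and the output A–B is taken across R2, so this is a voltage divider.
Series current: I = V1/(R1 + R2) = 24/(4.7 + 160) = 24/164.7 = 0.1457 A
V_R2 = I × R2 = V1 × R2/(R1 + R2) = 24 × 160/164.7 = 23.32 V

Final answer: 23.32 V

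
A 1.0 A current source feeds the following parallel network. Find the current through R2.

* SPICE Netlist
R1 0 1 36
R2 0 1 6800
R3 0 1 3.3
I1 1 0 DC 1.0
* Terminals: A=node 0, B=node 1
All resistors sit directly between nodes 0 and 1, so they are in parallel and share one voltage V; the full source current 1 A splits among them.
1/R_par = 1/36 + 1/6800 + 1/3.3 = 0.331 S  =>  R_par = 3.022 Ω
V = I × R_par = 1 × 3.022 = 3.022 V
I_R2 = V/R2 = 3.022/6800 = 0.0004443 A

Final answer: 0.0004443 A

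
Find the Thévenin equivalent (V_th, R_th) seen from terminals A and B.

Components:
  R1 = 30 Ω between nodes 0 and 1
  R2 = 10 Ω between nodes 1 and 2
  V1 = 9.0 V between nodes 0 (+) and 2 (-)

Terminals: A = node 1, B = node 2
Step 1 — V_th is the open-circuit voltage V_A - V_B (nothing connected across the terminals).
Nodal analysis, taking node 2 as the 0 V reference.
Source V1 fixes V_0 = 9 V.
KCL at each unknown node (sum of currents leaving = 0; resistances in Ω):
  Node 1: (V_1 - 9)/30 + (V_1 - 0)/10 = 0
Collecting terms: 0.1333 × V_1 = 0.3  =>  V_1 = 2.25 V
V_th = V_1 - V_2 = 2.25 - 0 = 2.25 V
Step 2 — R_th: zero the source — replace V1 by a short circuit (node 2 merges into node 0) — and find the resistance seen between A (node 1) and B (node 0).
Reduce the network between node 1 (A) and node 0 (B) by series/parallel combination:
  Rp1 = R1 ‖ R2 (parallel, both between nodes 0 and 1) = 1/(1/30 + 1/10) = 7.5 Ω
R_th = 7.5 Ω

Final answer: V_th = 2.25 V, R_th = 7.5 Ω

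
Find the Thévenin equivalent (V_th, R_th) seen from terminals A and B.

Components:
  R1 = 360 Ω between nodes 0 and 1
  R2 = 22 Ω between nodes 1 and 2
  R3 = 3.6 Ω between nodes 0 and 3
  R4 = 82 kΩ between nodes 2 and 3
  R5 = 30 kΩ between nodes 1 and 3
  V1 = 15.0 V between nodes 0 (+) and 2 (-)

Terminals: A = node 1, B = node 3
Step 1 — V_th is the open-circuit voltage V_A - V_B (nothing connected across the terminals).
Nodal analysis, taking node 2 as the 0 V reference.
Source V1 fixes V_0 = 15 V.
KCL at each unknown node (sum of currents leaving = 0; resistances in Ω):
  Node 1: (V_1 - 15)/360 + (V_1 - 0)/22 + (V_1 - V_3)/30000 = 0
  Node 3: (V_3 - 15)/3.6 + (V_3 - 0)/82000 + (V_3 - V_1)/30000 = 0
Collecting terms (coefficients in siemens):
  0.04827·V_1 - 0.00003333·V_3 = 0.04167
  0.2778·V_3 - 0.00003333·V_1 = 4.167
Determinant D = (0.04827)(0.2778) - (-0.00003333)(-0.00003333) = 0.01341
V_1 = [(0.04167)(0.2778) - (-0.00003333)(4.167)]/D = 0.8736 V
V_3 = [(0.04827)(4.167) - (0.04167)(-0.00003333)]/D = 15 V
V_th = V_1 - V_3 = 0.8736 - 15 = -14.12 V
Step 2 — R_th: zero the source — replace V1 by a short circuit (node 2 merges into node 0) — and find the resistance seen between A (node 1) and B (node 3).
Reduce the network between node 1 (A) and node 3 (B) by series/parallel combination:
  Rp1 = R1 ‖ R2 (parallel, both between nodes 0 and 1) = 1/(1/360 + 1/22) = 20.73 Ω
  Rp2 = R3 ‖ R4 (parallel, both between nodes 0 and 3) = 1/(1/3.6 + 1/82000) = 3.6 Ω
  Rs1 = Rp1 + Rp2 (series, joined only at node 0) = 20.73 + 3.6 = 24.33 Ω
  Rp3 = R5 ‖ Rs1 (parallel, both between nodes 1 and 3) = 1/(1/30000 + 1/24.33) = 24.31 Ω
R_th = 24.31 Ω

Final answer: V_th = -14.12 V, R_th = 24.31 Ω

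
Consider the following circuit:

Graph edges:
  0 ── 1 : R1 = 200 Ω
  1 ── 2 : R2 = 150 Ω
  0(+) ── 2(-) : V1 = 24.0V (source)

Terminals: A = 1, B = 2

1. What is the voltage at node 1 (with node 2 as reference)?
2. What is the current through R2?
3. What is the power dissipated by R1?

Nodal analysis, taking node 2 as the 0 V reference.
Source V1 fixes V_0 = 24 V.
KCL at each unknown node (sum of currents leaving = 0; resistances in Ω):
  Node 1: (V_1 - 24)/200 + (V_1 - 0)/150 = 0
Collecting terms: 0.01167 × V_1 = 0.12  =>  V_1 = 10.29 V
Part 1:
  Read off the nodal solution: V_1 = 10.29 V
Part 2:
  I_R2 = (V_1 - V_2)/R2 = (10.29 - 0)/150 = 0.06857 A
  Magnitude: I_R2 = 0.06857 A
Part 3:
  I_R1 = (V_0 - V_1)/R1 = (24 - 10.29)/200 = 0.06857 A
  P_R1 = I_R1² × R1 = (0.06857)² × 200 = 0.9404 W

Final answers:
1. V_1 = 10.29 V
2. I_R2 = 0.06857 A
3. P_R1 = 0.9404 W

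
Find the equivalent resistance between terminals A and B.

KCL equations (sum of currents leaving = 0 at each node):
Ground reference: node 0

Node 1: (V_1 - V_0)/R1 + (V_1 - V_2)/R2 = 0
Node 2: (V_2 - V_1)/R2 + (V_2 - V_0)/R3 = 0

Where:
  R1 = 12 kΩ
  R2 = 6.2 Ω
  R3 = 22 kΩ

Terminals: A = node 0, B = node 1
Reduce the network between node 0 (A) and node 1 (B) by series/parallel combination:
  Rs1 = R3 + R2 (series, joined only at node 2) = 22000 + 6.2 = 22010 Ω
  Rp1 = R1 ‖ Rs1 (parallel, both between nodes 0 and 1) = 1/(1/12000 + 1/22010) = 7765 Ω
R_eq = 7.765 kΩ

Final answer: 7.765 kΩ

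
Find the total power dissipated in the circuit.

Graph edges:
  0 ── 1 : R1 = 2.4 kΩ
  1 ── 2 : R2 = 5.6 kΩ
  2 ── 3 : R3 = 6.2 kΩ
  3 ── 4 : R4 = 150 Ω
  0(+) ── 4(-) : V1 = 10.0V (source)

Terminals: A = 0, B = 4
Nodal analysis, taking node 4 as the 0 V reference.
Source V1 fixes V_0 = 10 V.
KCL at each unknown node (sum of currents leaving = 0; resistances in Ω):
  Node 1: (V_1 - 10)/2400 + (V_1 - V_2)/5600 = 0
  Node 2: (V_2 - V_1)/5600 + (V_2 - V_3)/6200 = 0
  Node 3: (V_3 - V_2)/6200 + (V_3 - 0)/150 = 0
Collecting terms (coefficients in siemens):
  0.0005952·V_1 - 0.0001786·V_2 = 0.004167
  0.0003399·V_2 - 0.0001786·V_1 - 0.0001613·V_3 = 0
  0.006828·V_3 - 0.0001613·V_2 = 0
Solving these 3 simultaneous equations (Gaussian elimination) gives:
  V_1 = 8.328 V, V_2 = 4.425 V, V_3 = 0.1045 V
Power in each resistor, P = (ΔV)²/R:
  P_R1 = (10 - 8.328)²/2400 = 0.001165 W
  P_R2 = (8.328 - 4.425)²/5600 = 0.002719 W
  P_R3 = (4.425 - 0.1045)²/6200 = 0.003011 W
  P_R4 = (0.1045 - 0)²/150 = 0.00007284 W
P_total = P_R1 + P_R2 + P_R3 + P_R4 = 0.006969 W

Final answer: 0.006969 W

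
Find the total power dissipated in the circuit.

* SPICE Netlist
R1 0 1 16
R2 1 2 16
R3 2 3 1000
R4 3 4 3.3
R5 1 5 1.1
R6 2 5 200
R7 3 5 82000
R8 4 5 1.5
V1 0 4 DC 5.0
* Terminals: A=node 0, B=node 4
Nodal analysis, taking node 4 as the 0 V reference.
Source V1 fixes V_0 = 5 V.
KCL at each unknown node (sum of currents leaving = 0; resistances in Ω):
  Node 1: (V_1 - 5)/16 + (V_1 - V_2)/16 + (V_1 - V_5)/1.1 = 0
  Node 2: (V_2 - V_1)/16 + (V_2 - V_3)/1000 + (V_2 - V_5)/200 = 0
  Node 3: (V_3 - V_2)/1000 + (V_3 - 0)/3.3 + (V_3 - V_5)/82000 = 0
  Node 5: (V_5 - V_1)/1.1 + (V_5 - V_2)/200 + (V_5 - V_3)/82000 + (V_5 - 0)/1.5 = 0
Collecting terms (coefficients in siemens):
  1.034·V_1 - 0.0625·V_2 - 0.9091·V_5 = 0.3125
  0.0685·V_2 - 0.0625·V_1 - 0.001·V_3 - 0.005·V_5 = 0
  0.304·V_3 - 0.001·V_2 - 0.0000122·V_5 = 0
  1.581·V_5 - 0.9091·V_1 - 0.005·V_2 - 0.0000122·V_3 = 0
Solving these 4 simultaneous equations (Gaussian elimination) gives:
  V_1 = 0.6962 V, V_2 = 0.6646 V, V_3 = 0.002202 V, V_5 = 0.4025 V
Power in each resistor, P = (ΔV)²/R:
  P_R1 = (5 - 0.6962)²/16 = 1.158 W
  P_R2 = (0.6962 - 0.6646)²/16 = 0.00006229 W
  P_R3 = (0.6646 - 0.002202)²/1000 = 0.0004388 W
  P_R4 = (0.002202 - 0)²/3.3 = 0.000001469 W
  P_R5 = (0.6962 - 0.4025)²/1.1 = 0.07843 W
  P_R6 = (0.6646 - 0.4025)²/200 = 0.0003436 W
  P_R7 = (0.002202 - 0.4025)²/82000 = 0.000001954 W
  P_R8 = (0 - 0.4025)²/1.5 = 0.108 W
P_total = P_R1 + P_R2 + P_R3 + P_R4 + P_R5 + P_R6 + P_R7 + P_R8 = 1.345 W

Final answer: 1.345 W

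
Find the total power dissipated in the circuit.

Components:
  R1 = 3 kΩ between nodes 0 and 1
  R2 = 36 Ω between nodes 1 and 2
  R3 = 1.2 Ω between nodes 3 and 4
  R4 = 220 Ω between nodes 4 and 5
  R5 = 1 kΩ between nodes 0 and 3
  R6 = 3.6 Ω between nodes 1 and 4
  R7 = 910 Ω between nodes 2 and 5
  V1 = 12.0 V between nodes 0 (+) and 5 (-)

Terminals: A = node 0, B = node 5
Nodal analysis, taking node 5 as the 0 V reference.
Source V1 fixes V_0 = 12 V.
KCL at each unknown node (sum of currents leaving = 0; resistances in Ω):
  Node 1: (V_1 - 12)/3000 + (V_1 - V_2)/36 + (V_1 - V_4)/3.6 = 0
  Node 2: (V_2 - V_1)/36 + (V_2 - 0)/910 = 0
  Node 3: (V_3 - V_4)/1.2 + (V_3 - 12)/1000 = 0
  Node 4: (V_4 - V_3)/1.2 + (V_4 - 0)/220 + (V_4 - V_1)/3.6 = 0
Collecting terms (coefficients in siemens):
  0.3059·V_1 - 0.02778·V_2 - 0.2778·V_4 = 0.004
  0.02888·V_2 - 0.02778·V_1 = 0
  0.8343·V_3 - 0.8333·V_4 = 0.012
  1.116·V_4 - 0.2778·V_1 - 0.8333·V_3 = 0
Solving these 4 simultaneous equations (Gaussian elimination) gives:
  V_1 = 2.307 V, V_2 = 2.22 V, V_3 = 2.316 V, V_4 = 2.305 V
Power in each resistor, P = (ΔV)²/R:
  P_R1 = (12 - 2.307)²/3000 = 0.03132 W
  P_R2 = (2.307 - 2.22)²/36 = 0.0002142 W
  P_R3 = (2.316 - 2.305)²/1.2 = 0.0001125 W
  P_R4 = (2.305 - 0)²/220 = 0.02414 W
  P_R5 = (12 - 2.316)²/1000 = 0.09378 W
  P_R6 = (2.307 - 2.305)²/3.6 = 0.000002256 W
  P_R7 = (2.22 - 0)²/910 = 0.005414 W
P_total = P_R1 + P_R2 + P_R3 + P_R4 + P_R5 + P_R6 + P_R7 = 0.155 W

Final answer: 0.155 W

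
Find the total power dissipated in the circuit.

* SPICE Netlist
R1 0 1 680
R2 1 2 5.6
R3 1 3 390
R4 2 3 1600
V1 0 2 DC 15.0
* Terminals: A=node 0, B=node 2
Nodal analysis, taking node 2 as the 0 V reference.
Source V1 fixes V_0 = 15 V.
KCL at each unknown node (sum of currents leaving = 0; resistances in Ω):
  Node 1: (V_1 - 15)/680 + (V_1 - 0)/5.6 + (V_1 - V_3)/390 = 0
  Node 3: (V_3 - V_1)/390 + (V_3 - 0)/1600 = 0
Collecting terms (coefficients in siemens):
  0.1826·V_1 - 0.002564·V_3 = 0.02206
  0.003189·V_3 - 0.002564·V_1 = 0
Determinant D = (0.1826)(0.003189) - (-0.002564)(-0.002564) = 0.0005758
V_1 = [(0.02206)(0.003189) - (-0.002564)(0)]/D = 0.1222 V
V_3 = [(0.1826)(0) - (0.02206)(-0.002564)]/D = 0.09823 V
Power in each resistor, P = (ΔV)²/R:
  P_R1 = (15 - 0.1222)²/680 = 0.3255 W
  P_R2 = (0.1222 - 0)²/5.6 = 0.002666 W
  P_R3 = (0.1222 - 0.09823)²/390 = 0.00000147 W
  P_R4 = (0 - 0.09823)²/1600 = 0.000006031 W
P_total = P_R1 + P_R2 + P_R3 + P_R4 = 0.3282 W

Final answer: 0.3282 W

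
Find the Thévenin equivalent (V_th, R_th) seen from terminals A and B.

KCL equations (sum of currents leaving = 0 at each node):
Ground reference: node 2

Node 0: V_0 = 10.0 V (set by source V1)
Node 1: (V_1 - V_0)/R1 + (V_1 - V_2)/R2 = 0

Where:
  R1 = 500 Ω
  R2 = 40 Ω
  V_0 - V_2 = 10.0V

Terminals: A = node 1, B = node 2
Step 1 — V_th is the open-circuit voltage V_A - V_B (nothing connected across the terminals).
Nodal analysis, taking node 2 as the 0 V reference.
Source V1 fixes V_0 = 10 V.
KCL at each unknown node (sum of currents leaving = 0; resistances in Ω):
  Node 1: (V_1 - 10)/500 + (V_1 - 0)/40 = 0
Collecting terms: 0.027 × V_1 = 0.02  =>  V_1 = 0.7407 V
V_th = V_1 - V_2 = 0.7407 - 0 = 0.7407 V
Step 2 — R_th: zero the source — replace V1 by a short circuit (node 2 merges into node 0) — and find the resistance seen between A (node 1) and B (node 0).
Reduce the network between node 1 (A) and node 0 (B) by series/parallel combination:
  Rp1 = R1 ‖ R2 (parallel, both between nodes 0 and 1) = 1/(1/500 + 1/40) = 37.04 Ω
R_th = 37.04 Ω

Final answer: V_th = 0.7407 V, R_th = 37.04 Ω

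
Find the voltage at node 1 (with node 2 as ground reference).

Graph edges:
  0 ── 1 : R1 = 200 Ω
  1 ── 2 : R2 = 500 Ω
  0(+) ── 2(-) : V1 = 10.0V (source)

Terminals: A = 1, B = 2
Nodal analysis, taking node 2 as the 0 V reference.
Source V1 fixes V_0 = 10 V.
KCL at each unknown node (sum of currents leaving = 0; resistances in Ω):
  Node 1: (V_1 - 10)/200 + (V_1 - 0)/500 = 0
Collecting terms: 0.007 × V_1 = 0.05  =>  V_1 = 7.143 V
The requested potential is V_1 = 7.143 V.

Final answer: V_1 = 7.143 V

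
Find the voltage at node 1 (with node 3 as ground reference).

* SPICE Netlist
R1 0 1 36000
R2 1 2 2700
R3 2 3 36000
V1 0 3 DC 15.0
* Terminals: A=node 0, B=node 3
Nodal analysis, taking node 3 as the 0 V reference.
Source V1 fixes V_0 = 15 V.
KCL at each unknown node (sum of currents leaving = 0; resistances in Ω):
  Node 1: (V_1 - 15)/36000 + (V_1 - V_2)/2700 = 0
  Node 2: (V_2 - V_1)/2700 + (V_2 - 0)/36000 = 0
Collecting terms (coefficients in siemens):
  0.0003981·V_1 - 0.0003704·V_2 = 0.0004167
  0.0003981·V_2 - 0.0003704·V_1 = 0
Determinant D = (0.0003981)(0.0003981) - (-0.0003704)(-0.0003704) = 0.00000002135
V_1 = [(0.0004167)(0.0003981) - (-0.0003704)(0)]/D = 7.771 V
V_2 = [(0.0003981)(0) - (0.0004167)(-0.0003704)]/D = 7.229 V
The requested potential is V_1 = 7.771 V.

Final answer: V_1 = 7.771 V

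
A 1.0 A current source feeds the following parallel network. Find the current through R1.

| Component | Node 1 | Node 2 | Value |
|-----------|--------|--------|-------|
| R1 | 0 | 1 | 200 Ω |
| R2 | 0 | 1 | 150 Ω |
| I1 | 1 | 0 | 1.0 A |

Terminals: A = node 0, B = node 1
All resistors sit directly between nodes 0 and 1, so they are in parallel and share one voltage V; the full source current 1 A splits among them.
1/R_par = 1/200 + 1/150 = 0.01167 S  =>  R_par = 85.71 Ω
V = I × R_par = 1 × 85.71 = 85.71 V
I_R1 = V/R1 = 85.71/200 = 0.4286 A

Final answer: 0.4286 A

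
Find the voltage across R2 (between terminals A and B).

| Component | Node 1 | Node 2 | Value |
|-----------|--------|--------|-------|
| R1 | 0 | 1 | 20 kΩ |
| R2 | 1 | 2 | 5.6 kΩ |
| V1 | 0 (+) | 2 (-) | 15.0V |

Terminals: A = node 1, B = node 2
R1 and R2 are in series across V1 (node 0 → node 1 → node 2), and the output A–B is taken across R2, so this is a voltage divider.
Series current: I = V1/(R1 + R2) = 15/(20000 + 5600) = 15/25600 = 0.0005859 A
V_R2 = I × R2 = V1 × R2/(R1 + R2) = 15 × 5600/25600 = 3.281 V

Final answer: 3.281 V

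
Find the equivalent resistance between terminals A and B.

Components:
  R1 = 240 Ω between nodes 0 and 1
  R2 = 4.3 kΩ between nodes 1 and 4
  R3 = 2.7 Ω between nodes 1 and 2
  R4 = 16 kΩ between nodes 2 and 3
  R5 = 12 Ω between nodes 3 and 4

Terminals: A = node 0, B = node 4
Reduce the network between node 0 (A) and node 4 (B) by series/parallel combination:
  Rs1 = R3 + R4 (series, joined only at node 2) = 2.7 + 16000 = 16000 Ω
  Rs2 = R5 + Rs1 (series, joined only at node 3) = 12 + 16000 = 16010 Ω
  Rp1 = R2 ‖ Rs2 (parallel, both between nodes 1 and 4) = 1/(1/4300 + 1/16010) = 3390 Ω
  Rs3 = R1 + Rp1 (series, joined only at node 1) = 240 + 3390 = 3630 Ω
R_eq = 3.63 kΩ

Final answer: 3.63 kΩ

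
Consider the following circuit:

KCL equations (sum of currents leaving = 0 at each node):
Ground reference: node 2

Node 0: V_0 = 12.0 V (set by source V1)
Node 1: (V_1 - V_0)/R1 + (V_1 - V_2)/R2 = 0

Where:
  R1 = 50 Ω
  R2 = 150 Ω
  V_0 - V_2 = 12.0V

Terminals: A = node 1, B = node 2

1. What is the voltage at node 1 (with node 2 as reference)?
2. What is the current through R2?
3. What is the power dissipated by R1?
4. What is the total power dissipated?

Nodal analysis, taking node 2 as the 0 V reference.
Source V1 fixes V_0 = 12 V.
KCL at each unknown node (sum of currents leaving = 0; resistances in Ω):
  Node 1: (V_1 - 12)/50 + (V_1 - 0)/150 = 0
Collecting terms: 0.02667 × V_1 = 0.24  =>  V_1 = 9 V
Part 1:
  Read off the nodal solution: V_1 = 9 V
Part 2:
  I_R2 = (V_1 - V_2)/R2 = (9 - 0)/150 = 0.06 A
  Magnitude: I_R2 = 0.06 A
Part 3:
  I_R1 = (V_0 - V_1)/R1 = (12 - 9)/50 = 0.06 A
  P_R1 = I_R1² × R1 = (0.06)² × 50 = 0.18 W
Part 4:
  Power in each resistor, P = (ΔV)²/R:
    P_R1 = (12 - 9)²/50 = 0.18 W
    P_R2 = (9 - 0)²/150 = 0.54 W
  P_total = P_R1 + P_R2 = 0.72 W

Final answers:
1. V_1 = 9 V
2. I_R2 = 0.06 A
3. P_R1 = 0.18 W
4. P_total = 0.72 W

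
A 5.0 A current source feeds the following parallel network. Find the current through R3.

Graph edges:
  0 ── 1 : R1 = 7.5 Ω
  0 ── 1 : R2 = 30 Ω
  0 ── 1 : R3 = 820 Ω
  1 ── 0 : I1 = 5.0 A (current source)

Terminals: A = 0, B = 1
All resistors sit directly between nodes 0 and 1, so they are in parallel and share one voltage V; the full source current 5 A splits among them.
1/R_par = 1/7.5 + 1/30 + 1/820 = 0.1679 S  =>  R_par = 5.956 Ω
V = I × R_par = 5 × 5.956 = 29.78 V
I_R3 = V/R3 = 29.78/820 = 0.03632 A

Final answer: 0.03632 A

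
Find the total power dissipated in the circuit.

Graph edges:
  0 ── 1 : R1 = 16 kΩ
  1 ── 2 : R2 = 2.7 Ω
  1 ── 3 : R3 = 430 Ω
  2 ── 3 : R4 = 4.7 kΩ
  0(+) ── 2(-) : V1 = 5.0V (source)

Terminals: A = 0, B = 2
Nodal analysis, taking node 2 as the 0 V reference.
Source V1 fixes V_0 = 5 V.
KCL at each unknown node (sum of currents leaving = 0; resistances in Ω):
  Node 1: (V_1 - 5)/16000 + (V_1 - 0)/2.7 + (V_1 - V_3)/430 = 0
  Node 3: (V_3 - V_1)/430 + (V_3 - 0)/4700 = 0
Collecting terms (coefficients in siemens):
  0.3728·V_1 - 0.002326·V_3 = 0.0003125
  0.002538·V_3 - 0.002326·V_1 = 0
Determinant D = (0.3728)(0.002538) - (-0.002326)(-0.002326) = 0.0009408
V_1 = [(0.0003125)(0.002538) - (-0.002326)(0)]/D = 0.0008432 V
V_3 = [(0.3728)(0) - (0.0003125)(-0.002326)]/D = 0.0007725 V
Power in each resistor, P = (ΔV)²/R:
  P_R1 = (5 - 0.0008432)²/16000 = 0.001562 W
  P_R2 = (0.0008432 - 0)²/2.7 = 0.0000002633 W
  P_R3 = (0.0008432 - 0.0007725)²/430 = 0.00000000001162 W
  P_R4 = (0 - 0.0007725)²/4700 = 0.000000000127 W
P_total = P_R1 + P_R2 + P_R3 + P_R4 = 0.001562 W

Final answer: 0.001562 W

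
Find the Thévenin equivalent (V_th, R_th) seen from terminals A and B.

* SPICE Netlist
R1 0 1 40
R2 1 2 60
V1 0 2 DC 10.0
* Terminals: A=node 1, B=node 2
Step 1 — V_th is the open-circuit voltage V_A - V_B (nothing connected across the terminals).
Nodal analysis, taking node 2 as the 0 V reference.
Source V1 fixes V_0 = 10 V.
KCL at each unknown node (sum of currents leaving = 0; resistances in Ω):
  Node 1: (V_1 - 10)/40 + (V_1 - 0)/60 = 0
Collecting terms: 0.04167 × V_1 = 0.25  =>  V_1 = 6 V
V_th = V_1 - V_2 = 6 - 0 = 6 V
Step 2 — R_th: zero the source — replace V1 by a short circuit (node 2 merges into node 0) — and find the resistance seen between A (node 1) and B (node 0).
Reduce the network between node 1 (A) and node 0 (B) by series/parallel combination:
  Rp1 = R1 ‖ R2 (parallel, both between nodes 0 and 1) = 1/(1/40 + 1/60) = 24 Ω
R_th = 24 Ω

Final answer: V_th = 6 V, R_th = 24 Ω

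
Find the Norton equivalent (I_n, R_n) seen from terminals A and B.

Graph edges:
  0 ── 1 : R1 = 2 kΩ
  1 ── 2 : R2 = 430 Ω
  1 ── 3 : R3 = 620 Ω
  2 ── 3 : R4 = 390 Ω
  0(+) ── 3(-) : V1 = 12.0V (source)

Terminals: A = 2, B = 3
Find the Thévenin equivalent first; then I_n = V_th/R_th and R_n = R_th.
Step 1 — V_th is the open-circuit voltage V_A - V_B (nothing connected across the terminals).
Nodal analysis, taking node 3 as the 0 V reference.
Source V1 fixes V_0 = 12 V.
KCL at each unknown node (sum of currents leaving = 0; resistances in Ω):
  Node 1: (V_1 - 12)/2000 + (V_1 - V_2)/430 + (V_1 - 0)/620 = 0
  Node 2: (V_2 - V_1)/430 + (V_2 - 0)/390 = 0
Collecting terms (coefficients in siemens):
  0.004438·V_1 - 0.002326·V_2 = 0.006
  0.00489·V_2 - 0.002326·V_1 = 0
Determinant D = (0.004438)(0.00489) - (-0.002326)(-0.002326) = 0.00001629
V_1 = [(0.006)(0.00489) - (-0.002326)(0)]/D = 1.8 V
V_2 = [(0.004438)(0) - (0.006)(-0.002326)]/D = 0.8563 V
V_th = V_2 - V_3 = 0.8563 - 0 = 0.8563 V
Step 2 — R_th: zero the source — replace V1 by a short circuit (node 3 merges into node 0) — and find the resistance seen between A (node 2) and B (node 0).
Reduce the network between node 2 (A) and node 0 (B) by series/parallel combination:
  Rp1 = R1 ‖ R3 (parallel, both between nodes 0 and 1) = 1/(1/2000 + 1/620) = 473.3 Ω
  Rs1 = R2 + Rp1 (series, joined only at node 1) = 430 + 473.3 = 903.3 Ω
  Rp2 = R4 ‖ Rs1 (parallel, both between nodes 0 and 2) = 1/(1/390 + 1/903.3) = 272.4 Ω
R_th = 272.4 Ω
I_n = V_th/R_th = 0.8563/272.4 = 0.003144 A, and R_n = R_th = 272.4 Ω

Final answer: I_n = 0.003144 A, R_n = 272.4 Ω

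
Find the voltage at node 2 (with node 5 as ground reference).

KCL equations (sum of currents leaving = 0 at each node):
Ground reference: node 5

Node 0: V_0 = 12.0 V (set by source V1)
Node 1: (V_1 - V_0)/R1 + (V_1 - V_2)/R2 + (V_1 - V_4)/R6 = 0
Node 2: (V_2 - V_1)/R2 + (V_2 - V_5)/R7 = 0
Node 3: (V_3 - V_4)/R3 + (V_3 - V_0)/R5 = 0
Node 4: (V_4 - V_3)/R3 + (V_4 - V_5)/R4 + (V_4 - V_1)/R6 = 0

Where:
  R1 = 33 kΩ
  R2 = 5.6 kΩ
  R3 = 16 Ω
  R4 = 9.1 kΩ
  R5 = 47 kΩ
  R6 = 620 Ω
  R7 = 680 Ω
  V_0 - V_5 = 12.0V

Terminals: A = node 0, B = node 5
Nodal analysis, taking node 5 as the 0 V reference.
Source V1 fixes V_0 = 12 V.
KCL at each unknown node (sum of currents leaving = 0; resistances in Ω):
  Node 1: (V_1 - 12)/33000 + (V_1 - V_2)/5600 + (V_1 - V_4)/620 = 0
  Node 2: (V_2 - V_1)/5600 + (V_2 - 0)/680 = 0
  Node 3: (V_3 - V_4)/16 + (V_3 - 12)/47000 = 0
  Node 4: (V_4 - V_3)/16 + (V_4 - 0)/9100 + (V_4 - V_1)/620 = 0
Collecting terms (coefficients in siemens):
  0.001822·V_1 - 0.0001786·V_2 - 0.001613·V_4 = 0.0003636
  0.001649·V_2 - 0.0001786·V_1 = 0
  0.06252·V_3 - 0.0625·V_4 = 0.0002553
  0.06422·V_4 - 0.001613·V_1 - 0.0625·V_3 = 0
Solving these 4 simultaneous equations (Gaussian elimination) gives:
  V_1 = 1.929 V, V_2 = 0.2089 V, V_3 = 1.934 V, V_4 = 1.93 V
The requested potential is V_2 = 0.2089 V.

Final answer: V_2 = 0.2089 V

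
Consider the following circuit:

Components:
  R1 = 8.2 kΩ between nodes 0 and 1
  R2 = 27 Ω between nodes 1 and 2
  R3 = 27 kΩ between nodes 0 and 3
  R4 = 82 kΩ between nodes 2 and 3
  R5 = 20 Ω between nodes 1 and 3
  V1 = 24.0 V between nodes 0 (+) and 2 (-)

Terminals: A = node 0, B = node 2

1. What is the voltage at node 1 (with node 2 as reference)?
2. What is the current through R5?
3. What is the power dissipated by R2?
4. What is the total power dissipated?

Nodal analysis, taking node 2 as the 0 V reference.
Source V1 fixes V_0 = 24 V.
KCL at each unknown node (sum of currents leaving = 0; resistances in Ω):
  Node 1: (V_1 - 24)/8200 + (V_1 - 0)/27 + (V_1 - V_3)/20 = 0
  Node 3: (V_3 - 24)/27000 + (V_3 - 0)/82000 + (V_3 - V_1)/20 = 0
Collecting terms (coefficients in siemens):
  0.08716·V_1 - 0.05·V_3 = 0.002927
  0.05005·V_3 - 0.05·V_1 = 0.0008889
Determinant D = (0.08716)(0.05005) - (-0.05)(-0.05) = 0.001862
V_1 = [(0.002927)(0.05005) - (-0.05)(0.0008889)]/D = 0.1025 V
V_3 = [(0.08716)(0.0008889) - (0.002927)(-0.05)]/D = 0.1202 V
Part 1:
  Read off the nodal solution: V_1 = 0.1025 V
Part 2:
  I_R5 = (V_1 - V_3)/R5 = (0.1025 - 0.1202)/20 = -0.000883 A
  Magnitude: I_R5 = 0.000883 A
Part 3:
  I_R2 = (V_1 - V_2)/R2 = (0.1025 - 0)/27 = 0.003797 A
  P_R2 = I_R2² × R2 = (0.003797)² × 27 = 0.0003893 W
Part 4:
  Power in each resistor, P = (ΔV)²/R:
    P_R1 = (24 - 0.1025)²/8200 = 0.06965 W
    P_R2 = (0.1025 - 0)²/27 = 0.0003893 W
    P_R3 = (24 - 0.1202)²/27000 = 0.02112 W
    P_R4 = (0 - 0.1202)²/82000 = 0.0000001762 W
    P_R5 = (0.1025 - 0.1202)²/20 = 0.00001559 W
  P_total = P_R1 + P_R2 + P_R3 + P_R4 + P_R5 = 0.09117 W

Final answers:
1. V_1 = 0.1025 V
2. I_R5 = 0.000883 A
3. P_R2 = 0.0003893 W
4. P_total = 0.09117 W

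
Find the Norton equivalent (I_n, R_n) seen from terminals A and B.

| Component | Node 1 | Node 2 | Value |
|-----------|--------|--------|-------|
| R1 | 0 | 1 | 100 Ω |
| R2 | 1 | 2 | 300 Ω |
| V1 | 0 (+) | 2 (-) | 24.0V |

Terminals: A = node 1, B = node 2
Find the Thévenin equivalent first; then I_n = V_th/R_th and R_n = R_th.
Step 1 — V_th is the open-circuit voltage V_A - V_B (nothing connected across the terminals).
Nodal analysis, taking node 2 as the 0 V reference.
Source V1 fixes V_0 = 24 V.
KCL at each unknown node (sum of currents leaving = 0; resistances in Ω):
  Node 1: (V_1 - 24)/100 + (V_1 - 0)/300 = 0
Collecting terms: 0.01333 × V_1 = 0.24  =>  V_1 = 18 V
V_th = V_1 - V_2 = 18 - 0 = 18 V
Step 2 — R_th: zero the source — replace V1 by a short circuit (node 2 merges into node 0) — and find the resistance seen between A (node 1) and B (node 0).
Reduce the network between node 1 (A) and node 0 (B) by series/parallel combination:
  Rp1 = R1 ‖ R2 (parallel, both between nodes 0 and 1) = 1/(1/100 + 1/300) = 75 Ω
R_th = 75 Ω
I_n = V_th/R_th = 18/75 = 0.24 A, and R_n = R_th = 75 Ω

Final answer: I_n = 0.24 A, R_n = 75 Ω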